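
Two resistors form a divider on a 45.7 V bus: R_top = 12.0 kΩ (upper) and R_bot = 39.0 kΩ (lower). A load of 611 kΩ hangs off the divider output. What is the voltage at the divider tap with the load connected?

V_out ≈ 34.4 V

The load sits in parallel with R_bot: R_bot‖R_L = (39.0 × 611) / (39.0 + 611) = 36.66 kΩ.
V_out = 45.7 × 36.66 / (12.0 + 36.66) = 45.7 × 36.66/48.66 = 34.4 V.
(Unloaded it would have been 34.9 V.)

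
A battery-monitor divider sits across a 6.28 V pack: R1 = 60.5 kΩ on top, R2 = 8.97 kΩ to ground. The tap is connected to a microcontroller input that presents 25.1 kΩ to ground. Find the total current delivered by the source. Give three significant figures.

R2‖R_L = 6.608 kΩ, so the source sees R1 + R2‖R_L = 67.11 kΩ.
I = 6.28 V / 67.11 kΩ = 0.0936 mA.

I ≈ 0.0936 mA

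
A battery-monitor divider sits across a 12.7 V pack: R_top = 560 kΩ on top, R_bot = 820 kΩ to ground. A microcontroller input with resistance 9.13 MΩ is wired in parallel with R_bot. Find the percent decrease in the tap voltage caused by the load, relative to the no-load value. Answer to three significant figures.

3.52 %

The divider's output (Thévenin) resistance is R_top‖R_bot = 332.8 kΩ.
Fractional drop under load = R_th/(R_th + R_L) = 332.8 / (332.8 + 9130) = 0.03516.
So the output falls by 3.52 %.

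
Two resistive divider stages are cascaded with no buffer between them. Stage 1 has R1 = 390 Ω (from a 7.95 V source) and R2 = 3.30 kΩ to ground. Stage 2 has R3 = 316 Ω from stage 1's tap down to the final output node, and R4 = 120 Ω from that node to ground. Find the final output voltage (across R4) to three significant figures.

V_out ≈ 1.09 V

Stage 2 presents R3+R4 = 436.0 Ω as a load on stage 1's tap.
Stage 1's lower leg becomes R2‖(R3+R4) = 385.1 Ω, so V_mid = 7.95 × 385.1/775.1 = 3.950 V.
Stage 2 is itself unloaded: V_out = V_mid × R4/(R3+R4) = 3.950 × 120/436.0 = 1.09 V.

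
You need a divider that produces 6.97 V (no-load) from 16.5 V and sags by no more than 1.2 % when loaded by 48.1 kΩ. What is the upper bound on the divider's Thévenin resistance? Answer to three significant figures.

Loading drop = R_th/(R_th + R_L) ≤ 0.0120, so R_th ≤ R_L · ε/(1−ε) = 48.1 kΩ × 0.0120/0.9880 = 584 Ω.

R_th ≤ 584 Ω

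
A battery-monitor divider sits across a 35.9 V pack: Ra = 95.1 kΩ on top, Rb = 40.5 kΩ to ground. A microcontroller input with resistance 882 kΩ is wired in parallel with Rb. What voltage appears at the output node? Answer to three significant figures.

V_out ≈ 10.4 V

The load sits in parallel with Rb: Rb‖R_L = (40.5 × 882) / (40.5 + 882) = 38.72 kΩ.
V_out = 35.9 × 38.72 / (95.1 + 38.72) = 35.9 × 38.72/133.8 = 10.4 V.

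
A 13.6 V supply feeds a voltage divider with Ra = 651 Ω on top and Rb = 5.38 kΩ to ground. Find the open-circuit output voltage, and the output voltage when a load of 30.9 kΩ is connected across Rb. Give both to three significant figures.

Unloaded: 12.1 V; loaded: 11.9 V

Open-circuit: V = 13.6 × 5380/(651 + 5380) = 12.1 V.
With the load, Rb becomes Rb‖R_L = 4582 Ω, so V = 13.6 × 4582/5233 = 11.9 V.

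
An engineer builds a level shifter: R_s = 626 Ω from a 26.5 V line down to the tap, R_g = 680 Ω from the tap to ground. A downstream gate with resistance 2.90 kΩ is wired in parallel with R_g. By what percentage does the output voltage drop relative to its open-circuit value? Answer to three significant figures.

10.1 %

Unloaded V = 26.5 × 680/1306 = 13.798 V.
Loaded: R_g‖R_L = 550.8 Ω, giving V = 26.5 × 550.8/1177 = 12.404 V.
Drop = (13.798 − 12.404) / 13.798 = 10.1 %.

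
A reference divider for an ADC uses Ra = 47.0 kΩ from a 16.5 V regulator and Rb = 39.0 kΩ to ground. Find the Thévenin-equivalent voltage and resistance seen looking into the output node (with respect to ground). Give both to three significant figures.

V_th is the open-circuit tap voltage: 16.5 × 39.0/(47.0 + 39.0) = 7.48 V.
With the supply zeroed, Ra and Rb appear in parallel from the tap: R_th = Ra‖Rb = (47.0 × 39.0)/86.00 = 21.3 kΩ.

V_th = 7.48 V, R_th = 21.3 kΩ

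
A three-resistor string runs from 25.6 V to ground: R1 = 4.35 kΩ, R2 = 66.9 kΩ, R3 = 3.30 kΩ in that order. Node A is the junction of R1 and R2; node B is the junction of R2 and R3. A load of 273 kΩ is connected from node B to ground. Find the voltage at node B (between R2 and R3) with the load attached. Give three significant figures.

At node B, R3 is in parallel with the load: R3‖R_L = 3.261 kΩ.
Below node A the resistance is R2 + (R3‖R_L) = 70.16 kΩ, so V_A = 25.6 × 70.16/74.51 = 24.11 V.
Then V_B = V_A × (R3‖R_L)/(R2 + R3‖R_L) = 24.11 × 3.261/70.16 = 1.12 V.

V ≈ 1.12 V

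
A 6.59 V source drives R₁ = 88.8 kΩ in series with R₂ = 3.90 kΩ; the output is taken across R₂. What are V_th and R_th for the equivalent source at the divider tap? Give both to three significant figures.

V_th = 0.277 V, R_th = 3.74 kΩ

V_th is the open-circuit tap voltage: 6.59 × 3.90/(88.8 + 3.90) = 0.277 V.
With the supply zeroed, R₁ and R₂ appear in parallel from the tap: R_th = R₁‖R₂ = (88.8 × 3.90)/92.70 = 3.74 kΩ.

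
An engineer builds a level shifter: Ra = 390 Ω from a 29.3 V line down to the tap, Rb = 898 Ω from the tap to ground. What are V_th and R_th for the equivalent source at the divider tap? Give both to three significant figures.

V_th = 20.4 V, R_th = 272 Ω

V_th is the open-circuit tap voltage: 29.3 × 898/(390 + 898) = 20.4 V.
With the supply zeroed, Ra and Rb appear in parallel from the tap: R_th = Ra‖Rb = (390 × 898)/1288 = 272 Ω.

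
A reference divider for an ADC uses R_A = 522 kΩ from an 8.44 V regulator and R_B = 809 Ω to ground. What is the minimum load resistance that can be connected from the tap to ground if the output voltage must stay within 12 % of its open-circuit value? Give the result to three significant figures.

Output resistance R_th = R_A‖R_B = (522000 × 809)/522800 = 807.7 Ω.
The fractional drop is R_th/(R_th + R_L); requiring this ≤ 0.120 gives R_L ≥ R_th(1/0.120 − 1) = 807.7 × 7.333 = 5.92 kΩ.

R_L(min) ≈ 5.92 kΩ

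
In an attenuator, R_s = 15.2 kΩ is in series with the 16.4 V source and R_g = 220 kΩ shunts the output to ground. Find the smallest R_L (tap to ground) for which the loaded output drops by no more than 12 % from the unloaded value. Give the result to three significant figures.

Output resistance R_th = R_s‖R_g = (15.2 × 220)/235.2 = 14.22 kΩ.
The fractional drop is R_th/(R_th + R_L); requiring this ≤ 0.120 gives R_L ≥ R_th(1/0.120 − 1) = 14.22 × 7.333 = 104 kΩ.

R_L(min) ≈ 104 kΩ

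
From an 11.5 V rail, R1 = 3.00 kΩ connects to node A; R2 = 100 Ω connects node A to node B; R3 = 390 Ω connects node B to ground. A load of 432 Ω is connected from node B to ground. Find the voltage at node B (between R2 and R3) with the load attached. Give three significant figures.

At node B, R3 is in parallel with the load: R3‖R_L = 205.0 Ω.
Below node A the resistance is R2 + (R3‖R_L) = 305.0 Ω, so V_A = 11.5 × 305.0/3305 = 1.061 V.
Then V_B = V_A × (R3‖R_L)/(R2 + R3‖R_L) = 1.061 × 205.0/305.0 = 0.713 V.

V ≈ 0.713 V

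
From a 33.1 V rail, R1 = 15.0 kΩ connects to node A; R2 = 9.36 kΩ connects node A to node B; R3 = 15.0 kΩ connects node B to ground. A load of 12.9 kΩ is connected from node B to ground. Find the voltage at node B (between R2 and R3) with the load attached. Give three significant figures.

V ≈ 7.34 V

At node B, R3 is in parallel with the load: R3‖R_L = 6.935 kΩ.
Below node A the resistance is R2 + (R3‖R_L) = 16.30 kΩ, so V_A = 33.1 × 16.30/31.30 = 17.24 V.
Then V_B = V_A × (R3‖R_L)/(R2 + R3‖R_L) = 17.24 × 6.935/16.30 = 7.34 V.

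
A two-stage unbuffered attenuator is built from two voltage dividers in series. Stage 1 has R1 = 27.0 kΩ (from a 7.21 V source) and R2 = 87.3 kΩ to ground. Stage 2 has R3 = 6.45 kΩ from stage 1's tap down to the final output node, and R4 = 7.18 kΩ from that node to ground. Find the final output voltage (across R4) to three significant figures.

Stage 2 presents R3+R4 = 13.63 kΩ as a load on stage 1's tap.
Stage 1's lower leg becomes R2‖(R3+R4) = 11.79 kΩ, so V_mid = 7.21 × 11.79/38.79 = 2.191 V.
Stage 2 is itself unloaded: V_out = V_mid × R4/(R3+R4) = 2.191 × 7.18/13.63 = 1.15 V.

V_out ≈ 1.15 V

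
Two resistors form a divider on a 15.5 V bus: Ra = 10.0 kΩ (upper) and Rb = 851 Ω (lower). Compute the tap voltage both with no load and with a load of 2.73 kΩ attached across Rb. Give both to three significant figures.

Open-circuit: V = 15.5 × 851/(10000 + 851) = 1.22 V.
With the load, Rb becomes Rb‖R_L = 648.8 Ω, so V = 15.5 × 648.8/10650 = 0.944 V.

Unloaded: 1.22 V; loaded: 0.944 V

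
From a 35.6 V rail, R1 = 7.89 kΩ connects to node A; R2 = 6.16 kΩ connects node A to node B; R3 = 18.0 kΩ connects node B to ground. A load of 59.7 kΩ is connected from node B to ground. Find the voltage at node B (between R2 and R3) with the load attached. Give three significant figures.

V ≈ 17.7 V

At node B, R3 is in parallel with the load: R3‖R_L = 13.83 kΩ.
Below node A the resistance is R2 + (R3‖R_L) = 19.99 kΩ, so V_A = 35.6 × 19.99/27.88 = 25.53 V.
Then V_B = V_A × (R3‖R_L)/(R2 + R3‖R_L) = 25.53 × 13.83/19.99 = 17.7 V.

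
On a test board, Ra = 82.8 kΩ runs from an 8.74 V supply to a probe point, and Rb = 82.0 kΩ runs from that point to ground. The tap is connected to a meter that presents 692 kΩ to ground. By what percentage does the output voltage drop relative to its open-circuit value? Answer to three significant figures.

5.62 %

The divider's output (Thévenin) resistance is Ra‖Rb = 41.20 kΩ.
Fractional drop under load = R_th/(R_th + R_L) = 41.20 / (41.20 + 692) = 0.05619.
So the output falls by 5.62 %.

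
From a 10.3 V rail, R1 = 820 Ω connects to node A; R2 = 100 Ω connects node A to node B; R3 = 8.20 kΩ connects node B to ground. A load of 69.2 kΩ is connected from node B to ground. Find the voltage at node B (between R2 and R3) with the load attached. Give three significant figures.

V ≈ 9.15 V

At node B, R3 is in parallel with the load: R3‖R_L = 7331 Ω.
Below node A the resistance is R2 + (R3‖R_L) = 7431 Ω, so V_A = 10.3 × 7431/8251 = 9.276 V.
Then V_B = V_A × (R3‖R_L)/(R2 + R3‖R_L) = 9.276 × 7331/7431 = 9.15 V.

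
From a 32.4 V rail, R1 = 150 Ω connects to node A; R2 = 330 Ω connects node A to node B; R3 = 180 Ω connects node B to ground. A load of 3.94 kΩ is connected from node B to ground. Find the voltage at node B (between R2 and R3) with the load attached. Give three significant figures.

V ≈ 8.55 V

At node B, R3 is in parallel with the load: R3‖R_L = 172.1 Ω.
Below node A the resistance is R2 + (R3‖R_L) = 502.1 Ω, so V_A = 32.4 × 502.1/652.1 = 24.95 V.
Then V_B = V_A × (R3‖R_L)/(R2 + R3‖R_L) = 24.95 × 172.1/502.1 = 8.55 V.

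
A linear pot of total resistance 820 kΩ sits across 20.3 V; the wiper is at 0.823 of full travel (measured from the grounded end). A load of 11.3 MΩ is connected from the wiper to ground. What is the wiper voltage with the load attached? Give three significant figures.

The wiper splits the pot into (1−α)R = 145.1 kΩ above and αR = 674.9 kΩ below.
Lower section ‖ load = 636.8 kΩ.
V_wiper = 20.3 × 636.8/(145.1 + 636.8) = 16.5 V.

V ≈ 16.5 V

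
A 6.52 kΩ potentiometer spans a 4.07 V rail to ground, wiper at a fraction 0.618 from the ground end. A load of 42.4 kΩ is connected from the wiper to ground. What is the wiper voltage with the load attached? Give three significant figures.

V ≈ 2.43 V

The wiper splits the pot into (1−α)R = 2.491 kΩ above and αR = 4.029 kΩ below.
Lower section ‖ load = 3.680 kΩ.
V_wiper = 4.07 × 3.680/(2.491 + 3.680) = 2.43 V.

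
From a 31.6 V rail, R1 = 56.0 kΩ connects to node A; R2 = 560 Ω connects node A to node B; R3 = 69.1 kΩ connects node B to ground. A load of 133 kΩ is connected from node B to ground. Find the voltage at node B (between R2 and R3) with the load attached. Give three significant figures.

At node B, R3 is in parallel with the load: R3‖R_L = 45470 Ω.
Below node A the resistance is R2 + (R3‖R_L) = 46030 Ω, so V_A = 31.6 × 46030/102000 = 14.26 V.
Then V_B = V_A × (R3‖R_L)/(R2 + R3‖R_L) = 14.26 × 45470/46030 = 14.1 V.

V ≈ 14.1 V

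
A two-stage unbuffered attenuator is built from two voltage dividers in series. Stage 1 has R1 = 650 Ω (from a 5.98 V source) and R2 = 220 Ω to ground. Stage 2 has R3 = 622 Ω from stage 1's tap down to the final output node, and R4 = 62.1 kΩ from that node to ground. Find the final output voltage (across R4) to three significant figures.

V_out ≈ 1.49 V

Stage 2 presents R3+R4 = 62720 Ω as a load on stage 1's tap.
Stage 1's lower leg becomes R2‖(R3+R4) = 219.2 Ω, so V_mid = 5.98 × 219.2/869.2 = 1.508 V.
Stage 2 is itself unloaded: V_out = V_mid × R4/(R3+R4) = 1.508 × 62100/62720 = 1.49 V.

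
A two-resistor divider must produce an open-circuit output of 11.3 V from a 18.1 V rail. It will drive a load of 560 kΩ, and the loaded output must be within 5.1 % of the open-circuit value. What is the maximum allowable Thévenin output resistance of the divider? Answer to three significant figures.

R_th ≤ 30.1 kΩ

Loading drop = R_th/(R_th + R_L) ≤ 0.0510, so R_th ≤ R_L · ε/(1−ε) = 560 kΩ × 0.0510/0.9490 = 30.1 kΩ.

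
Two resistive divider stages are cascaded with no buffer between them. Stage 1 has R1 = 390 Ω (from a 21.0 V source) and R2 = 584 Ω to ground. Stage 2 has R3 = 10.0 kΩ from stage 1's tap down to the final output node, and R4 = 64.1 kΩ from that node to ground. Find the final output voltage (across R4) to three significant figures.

V_out ≈ 10.9 V

Stage 2 presents R3+R4 = 74100 Ω as a load on stage 1's tap.
Stage 1's lower leg becomes R2‖(R3+R4) = 579.4 Ω, so V_mid = 21.0 × 579.4/969.4 = 12.55 V.
Stage 2 is itself unloaded: V_out = V_mid × R4/(R3+R4) = 12.55 × 64100/74100 = 10.9 V.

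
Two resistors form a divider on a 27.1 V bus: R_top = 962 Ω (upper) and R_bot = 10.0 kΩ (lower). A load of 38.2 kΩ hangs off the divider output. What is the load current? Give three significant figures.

R_bot‖R_L = 7925 Ω; V_out = 27.1 × 7925/8887 = 24.17 V.
I_L = V_out / R_L = 24.17 / 38.2 kΩ = 0.633 mA.

I_L ≈ 0.633 mA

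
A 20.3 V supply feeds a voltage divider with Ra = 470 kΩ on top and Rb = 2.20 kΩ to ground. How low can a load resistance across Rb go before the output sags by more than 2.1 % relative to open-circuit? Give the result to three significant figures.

Output resistance R_th = Ra‖Rb = (470 × 2.20)/472.2 = 2.190 kΩ.
The fractional drop is R_th/(R_th + R_L); requiring this ≤ 0.0210 gives R_L ≥ R_th(1/0.0210 − 1) = 2.190 × 46.62 = 102 kΩ.

R_L(min) ≈ 102 kΩ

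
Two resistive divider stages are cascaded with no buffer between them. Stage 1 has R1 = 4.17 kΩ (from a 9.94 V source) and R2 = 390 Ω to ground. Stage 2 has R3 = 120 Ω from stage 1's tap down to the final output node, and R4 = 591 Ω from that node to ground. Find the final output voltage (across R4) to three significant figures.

Stage 2 presents R3+R4 = 711.0 Ω as a load on stage 1's tap.
Stage 1's lower leg becomes R2‖(R3+R4) = 251.9 Ω, so V_mid = 9.94 × 251.9/4422 = 0.5661 V.
Stage 2 is itself unloaded: V_out = V_mid × R4/(R3+R4) = 0.5661 × 591/711.0 = 0.471 V.

V_out ≈ 0.471 V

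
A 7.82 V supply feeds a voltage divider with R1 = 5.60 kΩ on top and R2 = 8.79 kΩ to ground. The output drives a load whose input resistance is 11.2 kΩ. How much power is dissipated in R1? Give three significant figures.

P ≈ 3.09 mW

Total resistance from the source is R1 + (R2‖R_L) = 10.52 kΩ, so I = 7.82/10.52 kΩ = 0.7430 mA.
P = I²·R1 = (0.7430 mA)² × 5.60 kΩ = 3.09 mW.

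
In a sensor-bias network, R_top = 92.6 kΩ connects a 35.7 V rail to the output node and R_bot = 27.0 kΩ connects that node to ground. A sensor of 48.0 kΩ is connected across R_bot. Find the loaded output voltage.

V_out ≈ 5.61 V

The load sits in parallel with R_bot: R_bot‖R_L = (27.0 × 48.0) / (27.0 + 48.0) = 17.28 kΩ.
V_out = 35.7 × 17.28 / (92.6 + 17.28) = 35.7 × 17.28/109.9 = 5.61 V.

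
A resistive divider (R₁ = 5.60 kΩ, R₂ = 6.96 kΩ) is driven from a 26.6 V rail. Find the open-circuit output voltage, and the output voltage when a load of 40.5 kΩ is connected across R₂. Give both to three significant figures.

Unloaded: 14.7 V; loaded: 13.7 V

Open-circuit: V = 26.6 × 6.96/(5.60 + 6.96) = 14.7 V.
With the load, R₂ becomes R₂‖R_L = 5.939 kΩ, so V = 26.6 × 5.939/11.54 = 13.7 V.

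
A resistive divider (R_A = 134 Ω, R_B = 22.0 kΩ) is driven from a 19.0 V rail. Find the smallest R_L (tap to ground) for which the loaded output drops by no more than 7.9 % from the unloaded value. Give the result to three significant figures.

Output resistance R_th = R_A‖R_B = (134 × 22000)/22130 = 133.2 Ω.
The fractional drop is R_th/(R_th + R_L); requiring this ≤ 0.0790 gives R_L ≥ R_th(1/0.0790 − 1) = 133.2 × 11.66 = 1.55 kΩ.

R_L(min) ≈ 1.55 kΩ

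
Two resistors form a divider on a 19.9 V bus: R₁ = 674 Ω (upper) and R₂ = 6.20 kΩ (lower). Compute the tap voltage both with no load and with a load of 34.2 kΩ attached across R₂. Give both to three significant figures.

Open-circuit: V = 19.9 × 6200/(674 + 6200) = 17.9 V.
With the load, R₂ becomes R₂‖R_L = 5249 Ω, so V = 19.9 × 5249/5923 = 17.6 V.

Unloaded: 17.9 V; loaded: 17.6 V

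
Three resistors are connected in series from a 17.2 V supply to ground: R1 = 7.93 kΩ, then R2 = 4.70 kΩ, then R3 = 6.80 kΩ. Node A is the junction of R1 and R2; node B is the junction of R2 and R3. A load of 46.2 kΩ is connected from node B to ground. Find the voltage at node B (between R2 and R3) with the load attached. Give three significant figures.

At node B, R3 is in parallel with the load: R3‖R_L = 5.928 kΩ.
Below node A the resistance is R2 + (R3‖R_L) = 10.63 kΩ, so V_A = 17.2 × 10.63/18.56 = 9.850 V.
Then V_B = V_A × (R3‖R_L)/(R2 + R3‖R_L) = 9.850 × 5.928/10.63 = 5.49 V.

V ≈ 5.49 V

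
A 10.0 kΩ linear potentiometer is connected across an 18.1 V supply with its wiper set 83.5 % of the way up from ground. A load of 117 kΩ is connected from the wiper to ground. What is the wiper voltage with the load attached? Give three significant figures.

V ≈ 14.9 V

The wiper splits the pot into (1−α)R = 1.650 kΩ above and αR = 8.350 kΩ below.
Lower section ‖ load = 7.794 kΩ.
V_wiper = 18.1 × 7.794/(1.650 + 7.794) = 14.9 V.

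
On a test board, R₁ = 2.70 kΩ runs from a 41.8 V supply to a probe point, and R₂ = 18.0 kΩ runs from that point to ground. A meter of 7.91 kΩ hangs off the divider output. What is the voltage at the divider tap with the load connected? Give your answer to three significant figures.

The load sits in parallel with R₂: R₂‖R_L = (18.0 × 7.91) / (18.0 + 7.91) = 5.495 kΩ.
V_out = 41.8 × 5.495 / (2.70 + 5.495) = 41.8 × 5.495/8.195 = 28.0 V.

V_out ≈ 28.0 V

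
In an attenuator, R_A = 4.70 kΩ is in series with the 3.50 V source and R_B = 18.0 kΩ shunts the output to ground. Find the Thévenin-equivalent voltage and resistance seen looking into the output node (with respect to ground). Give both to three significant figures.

V_th is the open-circuit tap voltage: 3.50 × 18.0/(4.70 + 18.0) = 2.78 V.
With the supply zeroed, R_A and R_B appear in parallel from the tap: R_th = R_A‖R_B = (4.70 × 18.0)/22.70 = 3.73 kΩ.

V_th = 2.78 V, R_th = 3.73 kΩ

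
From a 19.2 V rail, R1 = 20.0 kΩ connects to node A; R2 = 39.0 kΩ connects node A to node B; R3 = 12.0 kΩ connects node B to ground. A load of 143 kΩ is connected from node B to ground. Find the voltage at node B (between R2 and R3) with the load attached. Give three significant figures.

V ≈ 3.03 V

At node B, R3 is in parallel with the load: R3‖R_L = 11.07 kΩ.
Below node A the resistance is R2 + (R3‖R_L) = 50.07 kΩ, so V_A = 19.2 × 50.07/70.07 = 13.72 V.
Then V_B = V_A × (R3‖R_L)/(R2 + R3‖R_L) = 13.72 × 11.07/50.07 = 3.03 V.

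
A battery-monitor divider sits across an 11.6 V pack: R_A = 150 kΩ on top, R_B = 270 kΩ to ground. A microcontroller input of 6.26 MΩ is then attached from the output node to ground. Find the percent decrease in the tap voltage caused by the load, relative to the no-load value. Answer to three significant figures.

The divider's output (Thévenin) resistance is R_A‖R_B = 96.43 kΩ.
Fractional drop under load = R_th/(R_th + R_L) = 96.43 / (96.43 + 6260) = 0.01517.
So the output falls by 1.52 %.

1.52 %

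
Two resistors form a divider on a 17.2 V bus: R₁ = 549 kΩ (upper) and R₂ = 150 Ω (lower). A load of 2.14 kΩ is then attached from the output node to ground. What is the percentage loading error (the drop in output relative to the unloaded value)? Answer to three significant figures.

6.55 %

The divider's output (Thévenin) resistance is R₁‖R₂ = 150.0 Ω.
Fractional drop under load = R_th/(R_th + R_L) = 150.0 / (150.0 + 2140) = 0.06549.
So the output falls by 6.55 %.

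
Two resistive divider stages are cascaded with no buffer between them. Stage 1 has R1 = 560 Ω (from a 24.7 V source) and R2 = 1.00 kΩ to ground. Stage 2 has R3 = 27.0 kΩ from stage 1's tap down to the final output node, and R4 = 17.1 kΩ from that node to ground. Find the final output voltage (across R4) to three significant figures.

Stage 2 presents R3+R4 = 44100 Ω as a load on stage 1's tap.
Stage 1's lower leg becomes R2‖(R3+R4) = 977.8 Ω, so V_mid = 24.7 × 977.8/1538 = 15.71 V.
Stage 2 is itself unloaded: V_out = V_mid × R4/(R3+R4) = 15.71 × 17100/44100 = 6.09 V.

V_out ≈ 6.09 V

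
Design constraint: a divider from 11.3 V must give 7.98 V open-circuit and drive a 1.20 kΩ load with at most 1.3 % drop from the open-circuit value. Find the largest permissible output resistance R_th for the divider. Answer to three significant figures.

R_th ≤ 15.8 Ω

Loading drop = R_th/(R_th + R_L) ≤ 0.0130, so R_th ≤ R_L · ε/(1−ε) = 1.20 kΩ × 0.0130/0.9870 = 15.8 Ω.
(Any R1, R2 with R2/(R1+R2) = 0.706 and R1‖R2 ≤ 15.8 Ω will meet the spec.)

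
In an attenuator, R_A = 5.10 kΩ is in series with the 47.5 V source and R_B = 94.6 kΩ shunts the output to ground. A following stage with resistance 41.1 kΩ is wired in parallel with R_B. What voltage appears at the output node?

The load sits in parallel with R_B: R_B‖R_L = (94.6 × 41.1) / (94.6 + 41.1) = 28.65 kΩ.
V_out = 47.5 × 28.65 / (5.10 + 28.65) = 47.5 × 28.65/33.75 = 40.3 V.

V_out ≈ 40.3 V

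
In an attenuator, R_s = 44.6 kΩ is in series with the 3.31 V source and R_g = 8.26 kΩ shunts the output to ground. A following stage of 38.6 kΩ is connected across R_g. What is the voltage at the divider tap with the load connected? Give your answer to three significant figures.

V_out ≈ 0.438 V

The load sits in parallel with R_g: R_g‖R_L = (8.26 × 38.6) / (8.26 + 38.6) = 6.804 kΩ.
V_out = 3.31 × 6.804 / (44.6 + 6.804) = 3.31 × 6.804/51.40 = 0.438 V.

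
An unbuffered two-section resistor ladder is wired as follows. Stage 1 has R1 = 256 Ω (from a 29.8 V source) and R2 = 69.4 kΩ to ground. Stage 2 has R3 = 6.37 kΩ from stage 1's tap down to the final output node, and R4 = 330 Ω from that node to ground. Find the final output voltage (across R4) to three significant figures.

Stage 2 presents R3+R4 = 6700 Ω as a load on stage 1's tap.
Stage 1's lower leg becomes R2‖(R3+R4) = 6110 Ω, so V_mid = 29.8 × 6110/6366 = 28.60 V.
Stage 2 is itself unloaded: V_out = V_mid × R4/(R3+R4) = 28.60 × 330/6700 = 1.41 V.

V_out ≈ 1.41 V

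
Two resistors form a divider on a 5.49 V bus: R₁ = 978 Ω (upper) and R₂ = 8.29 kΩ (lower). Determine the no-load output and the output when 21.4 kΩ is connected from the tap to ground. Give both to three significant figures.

Open-circuit: V = 5.49 × 8290/(978 + 8290) = 4.91 V.
With the load, R₂ becomes R₂‖R_L = 5975 Ω, so V = 5.49 × 5975/6953 = 4.72 V.

Unloaded: 4.91 V; loaded: 4.72 V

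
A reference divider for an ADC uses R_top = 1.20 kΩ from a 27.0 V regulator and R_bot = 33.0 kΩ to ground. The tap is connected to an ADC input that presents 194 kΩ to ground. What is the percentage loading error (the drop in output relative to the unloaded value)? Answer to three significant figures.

0.593 %

The divider's output (Thévenin) resistance is R_top‖R_bot = 1.158 kΩ.
Fractional drop under load = R_th/(R_th + R_L) = 1.158 / (1.158 + 194) = 0.005933.
So the output falls by 0.593 %.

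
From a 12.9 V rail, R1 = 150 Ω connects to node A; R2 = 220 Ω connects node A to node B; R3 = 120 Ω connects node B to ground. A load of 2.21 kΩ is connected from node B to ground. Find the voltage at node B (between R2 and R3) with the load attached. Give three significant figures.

At node B, R3 is in parallel with the load: R3‖R_L = 113.8 Ω.
Below node A the resistance is R2 + (R3‖R_L) = 333.8 Ω, so V_A = 12.9 × 333.8/483.8 = 8.901 V.
Then V_B = V_A × (R3‖R_L)/(R2 + R3‖R_L) = 8.901 × 113.8/333.8 = 3.03 V.

V ≈ 3.03 V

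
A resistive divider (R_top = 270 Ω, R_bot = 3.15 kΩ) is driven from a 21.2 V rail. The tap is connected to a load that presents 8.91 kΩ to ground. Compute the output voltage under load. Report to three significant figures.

V_out ≈ 19.0 V

The load sits in parallel with R_bot: R_bot‖R_L = (3150 × 8910) / (3150 + 8910) = 2327 Ω.
V_out = 21.2 × 2327 / (270 + 2327) = 21.2 × 2327/2597 = 19.0 V.
(Unloaded it would have been 19.5 V.)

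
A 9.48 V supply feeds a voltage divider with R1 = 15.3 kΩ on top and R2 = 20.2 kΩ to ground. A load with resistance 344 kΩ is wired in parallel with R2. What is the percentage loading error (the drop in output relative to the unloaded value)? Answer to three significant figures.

2.47 %

The divider's output (Thévenin) resistance is R1‖R2 = 8.706 kΩ.
Fractional drop under load = R_th/(R_th + R_L) = 8.706 / (8.706 + 344) = 0.02468.
So the output falls by 2.47 %.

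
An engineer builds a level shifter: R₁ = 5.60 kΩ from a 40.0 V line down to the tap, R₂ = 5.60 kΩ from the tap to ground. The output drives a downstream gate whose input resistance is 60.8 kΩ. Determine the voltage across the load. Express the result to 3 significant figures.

V_out ≈ 19.1 V

The load sits in parallel with R₂: R₂‖R_L = (5.60 × 60.8) / (5.60 + 60.8) = 5.128 kΩ.
V_out = 40.0 × 5.128 / (5.60 + 5.128) = 40.0 × 5.128/10.73 = 19.1 V.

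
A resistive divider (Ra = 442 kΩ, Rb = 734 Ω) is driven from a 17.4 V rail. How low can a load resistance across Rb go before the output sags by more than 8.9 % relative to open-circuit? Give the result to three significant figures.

Output resistance R_th = Ra‖Rb = (442000 × 734)/442700 = 732.8 Ω.
The fractional drop is R_th/(R_th + R_L); requiring this ≤ 0.0890 gives R_L ≥ R_th(1/0.0890 − 1) = 732.8 × 10.24 = 7.50 kΩ.

R_L(min) ≈ 7.50 kΩ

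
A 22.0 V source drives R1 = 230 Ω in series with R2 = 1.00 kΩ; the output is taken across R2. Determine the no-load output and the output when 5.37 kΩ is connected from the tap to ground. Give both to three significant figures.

Unloaded: 17.9 V; loaded: 17.3 V

Open-circuit: V = 22.0 × 1000/(230 + 1000) = 17.9 V.
With the load, R2 becomes R2‖R_L = 843.0 Ω, so V = 22.0 × 843.0/1073 = 17.3 V.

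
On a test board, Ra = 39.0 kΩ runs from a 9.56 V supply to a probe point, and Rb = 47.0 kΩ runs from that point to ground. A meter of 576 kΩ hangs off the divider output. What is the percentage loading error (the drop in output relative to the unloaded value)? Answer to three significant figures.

The divider's output (Thévenin) resistance is Ra‖Rb = 21.31 kΩ.
Fractional drop under load = R_th/(R_th + R_L) = 21.31 / (21.31 + 576) = 0.03568.
So the output falls by 3.57 %.

3.57 %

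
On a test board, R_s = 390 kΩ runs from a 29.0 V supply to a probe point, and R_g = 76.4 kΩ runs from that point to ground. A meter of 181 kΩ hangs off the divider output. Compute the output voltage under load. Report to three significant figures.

The load sits in parallel with R_g: R_g‖R_L = (76.4 × 181) / (76.4 + 181) = 53.72 kΩ.
V_out = 29.0 × 53.72 / (390 + 53.72) = 29.0 × 53.72/443.7 = 3.51 V.

V_out ≈ 3.51 V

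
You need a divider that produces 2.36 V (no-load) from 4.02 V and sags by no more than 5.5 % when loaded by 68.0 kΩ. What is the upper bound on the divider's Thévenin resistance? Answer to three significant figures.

Loading drop = R_th/(R_th + R_L) ≤ 0.0550, so R_th ≤ R_L · ε/(1−ε) = 68.0 kΩ × 0.0550/0.9450 = 3.96 kΩ.
(Any R1, R2 with R2/(R1+R2) = 0.587 and R1‖R2 ≤ 3.96 kΩ will meet the spec.)

R_th ≤ 3.96 kΩ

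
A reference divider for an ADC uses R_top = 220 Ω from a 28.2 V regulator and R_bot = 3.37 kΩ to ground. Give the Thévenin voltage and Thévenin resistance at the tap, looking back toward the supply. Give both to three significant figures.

V_th is the open-circuit tap voltage: 28.2 × 3370/(220 + 3370) = 26.5 V.
With the supply zeroed, R_top and R_bot appear in parallel from the tap: R_th = R_top‖R_bot = (220 × 3370)/3590 = 207 Ω.

V_th = 26.5 V, R_th = 207 Ω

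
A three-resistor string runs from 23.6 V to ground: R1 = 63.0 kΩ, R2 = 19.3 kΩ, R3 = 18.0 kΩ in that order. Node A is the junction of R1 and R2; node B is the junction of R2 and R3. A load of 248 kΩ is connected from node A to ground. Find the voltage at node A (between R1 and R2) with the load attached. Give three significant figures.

V ≈ 8.02 V

Below node A the series string R2+R3 = 37.30 kΩ sits in parallel with the 248 kΩ load: 32.42 kΩ.
V_A = 23.6 × 32.42/(63.0 + 32.42) = 8.02 V.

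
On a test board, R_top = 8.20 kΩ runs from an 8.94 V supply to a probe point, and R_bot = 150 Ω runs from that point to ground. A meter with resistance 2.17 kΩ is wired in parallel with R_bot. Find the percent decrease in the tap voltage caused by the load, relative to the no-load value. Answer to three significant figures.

6.36 %

The divider's output (Thévenin) resistance is R_top‖R_bot = 147.3 Ω.
Fractional drop under load = R_th/(R_th + R_L) = 147.3 / (147.3 + 2170) = 0.06357.
So the output falls by 6.36 %.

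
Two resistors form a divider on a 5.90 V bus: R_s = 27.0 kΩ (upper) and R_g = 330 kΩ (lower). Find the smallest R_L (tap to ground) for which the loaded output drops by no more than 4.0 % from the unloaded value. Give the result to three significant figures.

Output resistance R_th = R_s‖R_g = (27.0 × 330)/357.0 = 24.96 kΩ.
The fractional drop is R_th/(R_th + R_L); requiring this ≤ 0.0400 gives R_L ≥ R_th(1/0.0400 − 1) = 24.96 × 24.00 = 599 kΩ.

R_L(min) ≈ 599 kΩ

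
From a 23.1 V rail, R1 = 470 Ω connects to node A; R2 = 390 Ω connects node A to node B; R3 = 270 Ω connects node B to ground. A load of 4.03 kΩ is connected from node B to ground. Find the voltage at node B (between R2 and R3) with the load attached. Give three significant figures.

At node B, R3 is in parallel with the load: R3‖R_L = 253.0 Ω.
Below node A the resistance is R2 + (R3‖R_L) = 643.0 Ω, so V_A = 23.1 × 643.0/1113 = 13.35 V.
Then V_B = V_A × (R3‖R_L)/(R2 + R3‖R_L) = 13.35 × 253.0/643.0 = 5.25 V.

V ≈ 5.25 V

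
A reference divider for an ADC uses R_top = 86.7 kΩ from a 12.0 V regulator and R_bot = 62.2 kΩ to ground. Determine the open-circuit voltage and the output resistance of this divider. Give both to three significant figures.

V_th = 5.01 V, R_th = 36.2 kΩ

V_th is the open-circuit tap voltage: 12.0 × 62.2/(86.7 + 62.2) = 5.01 V.
With the supply zeroed, R_top and R_bot appear in parallel from the tap: R_th = R_top‖R_bot = (86.7 × 62.2)/148.9 = 36.2 kΩ.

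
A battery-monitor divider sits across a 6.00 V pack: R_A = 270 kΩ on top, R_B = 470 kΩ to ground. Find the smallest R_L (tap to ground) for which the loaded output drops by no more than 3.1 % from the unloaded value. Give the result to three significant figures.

Output resistance R_th = R_A‖R_B = (270 × 470)/740.0 = 171.5 kΩ.
The fractional drop is R_th/(R_th + R_L); requiring this ≤ 0.0310 gives R_L ≥ R_th(1/0.0310 − 1) = 171.5 × 31.26 = 5.36 MΩ.

R_L(min) ≈ 5.36 MΩ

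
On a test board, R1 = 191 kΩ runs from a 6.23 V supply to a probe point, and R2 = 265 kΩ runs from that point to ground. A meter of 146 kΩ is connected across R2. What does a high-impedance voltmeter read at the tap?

V_out ≈ 2.06 V

The load sits in parallel with R2: R2‖R_L = (265 × 146) / (265 + 146) = 94.14 kΩ.
V_out = 6.23 × 94.14 / (191 + 94.14) = 6.23 × 94.14/285.1 = 2.06 V.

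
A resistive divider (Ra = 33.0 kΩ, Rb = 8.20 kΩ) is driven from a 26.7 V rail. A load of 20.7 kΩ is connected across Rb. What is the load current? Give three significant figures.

I_L ≈ 0.195 mA

Rb‖R_L = 5.873 kΩ; V_out = 26.7 × 5.873/38.87 = 4.034 V.
I_L = V_out / R_L = 4.034 / 20.7 kΩ = 0.195 mA.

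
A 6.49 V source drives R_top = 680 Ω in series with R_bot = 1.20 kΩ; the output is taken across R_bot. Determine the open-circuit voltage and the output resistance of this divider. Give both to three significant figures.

V_th = 4.14 V, R_th = 434 Ω

V_th is the open-circuit tap voltage: 6.49 × 1200/(680 + 1200) = 4.14 V.
With the supply zeroed, R_top and R_bot appear in parallel from the tap: R_th = R_top‖R_bot = (680 × 1200)/1880 = 434 Ω.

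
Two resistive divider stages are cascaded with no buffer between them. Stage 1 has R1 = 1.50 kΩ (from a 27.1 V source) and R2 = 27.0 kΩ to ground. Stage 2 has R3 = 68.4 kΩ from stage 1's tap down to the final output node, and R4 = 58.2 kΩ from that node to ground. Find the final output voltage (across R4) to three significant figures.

Stage 2 presents R3+R4 = 126.6 kΩ as a load on stage 1's tap.
Stage 1's lower leg becomes R2‖(R3+R4) = 22.25 kΩ, so V_mid = 27.1 × 22.25/23.75 = 25.39 V.
Stage 2 is itself unloaded: V_out = V_mid × R4/(R3+R4) = 25.39 × 58.2/126.6 = 11.7 V.

V_out ≈ 11.7 V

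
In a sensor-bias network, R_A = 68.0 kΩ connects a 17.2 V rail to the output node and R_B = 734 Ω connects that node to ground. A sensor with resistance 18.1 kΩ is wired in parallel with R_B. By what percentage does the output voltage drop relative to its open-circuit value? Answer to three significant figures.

The divider's output (Thévenin) resistance is R_A‖R_B = 726.2 Ω.
Fractional drop under load = R_th/(R_th + R_L) = 726.2 / (726.2 + 18100) = 0.03857.
So the output falls by 3.86 %.

3.86 %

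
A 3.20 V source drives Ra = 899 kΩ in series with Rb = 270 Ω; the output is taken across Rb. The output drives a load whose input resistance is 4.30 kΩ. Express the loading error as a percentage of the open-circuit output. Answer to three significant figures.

The divider's output (Thévenin) resistance is Ra‖Rb = 269.9 Ω.
Fractional drop under load = R_th/(R_th + R_L) = 269.9 / (269.9 + 4300) = 0.05906.
So the output falls by 5.91 %.

5.91 %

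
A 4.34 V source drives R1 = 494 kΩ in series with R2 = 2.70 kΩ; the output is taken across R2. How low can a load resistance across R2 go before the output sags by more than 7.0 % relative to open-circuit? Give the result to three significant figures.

R_L(min) ≈ 35.7 kΩ

Output resistance R_th = R1‖R2 = (494 × 2.70)/496.7 = 2.685 kΩ.
The fractional drop is R_th/(R_th + R_L); requiring this ≤ 0.0700 gives R_L ≥ R_th(1/0.0700 − 1) = 2.685 × 13.29 = 35.7 kΩ.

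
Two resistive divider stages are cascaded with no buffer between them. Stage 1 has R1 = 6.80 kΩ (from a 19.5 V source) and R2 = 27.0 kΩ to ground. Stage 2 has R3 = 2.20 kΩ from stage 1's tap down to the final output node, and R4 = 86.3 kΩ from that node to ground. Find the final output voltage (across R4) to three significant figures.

Stage 2 presents R3+R4 = 88.50 kΩ as a load on stage 1's tap.
Stage 1's lower leg becomes R2‖(R3+R4) = 20.69 kΩ, so V_mid = 19.5 × 20.69/27.49 = 14.68 V.
Stage 2 is itself unloaded: V_out = V_mid × R4/(R3+R4) = 14.68 × 86.3/88.50 = 14.3 V.

V_out ≈ 14.3 V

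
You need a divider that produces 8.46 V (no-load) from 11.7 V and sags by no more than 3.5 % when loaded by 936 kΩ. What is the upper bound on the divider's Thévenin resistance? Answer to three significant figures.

R_th ≤ 33.9 kΩ

Loading drop = R_th/(R_th + R_L) ≤ 0.0350, so R_th ≤ R_L · ε/(1−ε) = 936 kΩ × 0.0350/0.9650 = 33.9 kΩ.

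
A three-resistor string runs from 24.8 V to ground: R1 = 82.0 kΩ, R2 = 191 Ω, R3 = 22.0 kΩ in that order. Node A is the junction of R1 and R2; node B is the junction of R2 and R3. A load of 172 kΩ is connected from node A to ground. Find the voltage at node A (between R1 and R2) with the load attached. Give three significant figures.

V ≈ 4.80 V

Below node A the series string R2+R3 = 22190 Ω sits in parallel with the 172000 Ω load: 19660 Ω.
V_A = 24.8 × 19660/(82000 + 19660) = 4.80 V.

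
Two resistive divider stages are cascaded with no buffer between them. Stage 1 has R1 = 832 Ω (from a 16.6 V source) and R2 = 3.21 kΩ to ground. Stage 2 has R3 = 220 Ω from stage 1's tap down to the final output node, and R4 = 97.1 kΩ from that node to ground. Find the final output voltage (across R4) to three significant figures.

V_out ≈ 13.1 V

Stage 2 presents R3+R4 = 97320 Ω as a load on stage 1's tap.
Stage 1's lower leg becomes R2‖(R3+R4) = 3108 Ω, so V_mid = 16.6 × 3108/3940 = 13.09 V.
Stage 2 is itself unloaded: V_out = V_mid × R4/(R3+R4) = 13.09 × 97100/97320 = 13.1 V.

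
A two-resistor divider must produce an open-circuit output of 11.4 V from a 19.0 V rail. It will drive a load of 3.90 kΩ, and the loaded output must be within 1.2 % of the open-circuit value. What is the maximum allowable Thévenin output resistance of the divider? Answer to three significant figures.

R_th ≤ 47.4 Ω

Loading drop = R_th/(R_th + R_L) ≤ 0.0120, so R_th ≤ R_L · ε/(1−ε) = 3.90 kΩ × 0.0120/0.9880 = 47.4 Ω.
(Any R1, R2 with R2/(R1+R2) = 0.600 and R1‖R2 ≤ 47.4 Ω will meet the spec.)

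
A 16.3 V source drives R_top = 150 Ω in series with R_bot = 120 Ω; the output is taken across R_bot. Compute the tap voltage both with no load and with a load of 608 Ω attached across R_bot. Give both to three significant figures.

Open-circuit: V = 16.3 × 120/(150 + 120) = 7.24 V.
With the load, R_bot becomes R_bot‖R_L = 100.2 Ω, so V = 16.3 × 100.2/250.2 = 6.53 V.

Unloaded: 7.24 V; loaded: 6.53 V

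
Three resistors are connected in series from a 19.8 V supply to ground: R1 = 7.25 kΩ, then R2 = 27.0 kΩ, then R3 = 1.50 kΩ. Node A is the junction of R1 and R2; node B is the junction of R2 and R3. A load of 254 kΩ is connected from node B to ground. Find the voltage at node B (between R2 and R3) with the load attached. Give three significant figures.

At node B, R3 is in parallel with the load: R3‖R_L = 1.491 kΩ.
Below node A the resistance is R2 + (R3‖R_L) = 28.49 kΩ, so V_A = 19.8 × 28.49/35.74 = 15.78 V.
Then V_B = V_A × (R3‖R_L)/(R2 + R3‖R_L) = 15.78 × 1.491/28.49 = 0.826 V.

V ≈ 0.826 V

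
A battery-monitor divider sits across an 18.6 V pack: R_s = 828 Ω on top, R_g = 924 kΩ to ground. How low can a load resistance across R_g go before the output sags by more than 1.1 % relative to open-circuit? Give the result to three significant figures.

R_L(min) ≈ 74.4 kΩ

Output resistance R_th = R_s‖R_g = (828 × 924000)/924800 = 827.3 Ω.
The fractional drop is R_th/(R_th + R_L); requiring this ≤ 0.0110 gives R_L ≥ R_th(1/0.0110 − 1) = 827.3 × 89.91 = 74.4 kΩ.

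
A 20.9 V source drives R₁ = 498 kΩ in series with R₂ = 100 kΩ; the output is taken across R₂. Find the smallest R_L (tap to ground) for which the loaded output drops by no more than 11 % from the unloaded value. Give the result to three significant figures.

R_L(min) ≈ 674 kΩ

Output resistance R_th = R₁‖R₂ = (498 × 100)/598.0 = 83.28 kΩ.
The fractional drop is R_th/(R_th + R_L); requiring this ≤ 0.110 gives R_L ≥ R_th(1/0.110 − 1) = 83.28 × 8.091 = 674 kΩ.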